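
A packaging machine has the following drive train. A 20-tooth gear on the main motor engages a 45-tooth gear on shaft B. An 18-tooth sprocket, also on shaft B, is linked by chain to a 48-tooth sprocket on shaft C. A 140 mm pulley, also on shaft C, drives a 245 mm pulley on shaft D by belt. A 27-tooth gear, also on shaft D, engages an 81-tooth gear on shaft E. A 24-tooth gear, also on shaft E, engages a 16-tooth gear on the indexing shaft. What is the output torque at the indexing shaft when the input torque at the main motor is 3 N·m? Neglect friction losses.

After the gear mesh (45/20): 3 × 2.25 = 6.75 N·m
After the chain (48/18): 6.75 × 2.6667 = 18 N·m
After the belt (245/140): 18 × 1.75 = 31.5 N·m
After the gear mesh (81/27): 31.5 × 3 = 94.5 N·m
After the gear mesh (16/24): 94.5 × 0.66667 = 63 N·m

63 N·m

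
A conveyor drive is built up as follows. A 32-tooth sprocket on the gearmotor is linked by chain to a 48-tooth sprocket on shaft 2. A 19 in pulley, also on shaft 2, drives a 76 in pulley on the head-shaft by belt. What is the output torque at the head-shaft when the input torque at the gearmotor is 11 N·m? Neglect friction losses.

Chain: ratio = 48/32 = 1.5; torque at shaft 2 = 11 × 1.5 = 16.5 N·m.
Belt: ratio = 76/19 = 4; torque at the head-shaft = 16.5 × 4 = 66 N·m.

66 N·m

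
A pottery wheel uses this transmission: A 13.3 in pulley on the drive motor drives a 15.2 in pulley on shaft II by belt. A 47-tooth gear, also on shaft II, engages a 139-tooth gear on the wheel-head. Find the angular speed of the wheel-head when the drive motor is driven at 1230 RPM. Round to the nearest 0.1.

363.9 RPM

Belt: ratio = 15.2/13.3 = 1.1429, so shaft II turns at 1230 / 1.1429 = 1076.2 RPM.
Gear mesh: ratio = 139/47 = 2.9574, so the wheel-head turns at 1076.2 / 2.9574 = 363.91 RPM.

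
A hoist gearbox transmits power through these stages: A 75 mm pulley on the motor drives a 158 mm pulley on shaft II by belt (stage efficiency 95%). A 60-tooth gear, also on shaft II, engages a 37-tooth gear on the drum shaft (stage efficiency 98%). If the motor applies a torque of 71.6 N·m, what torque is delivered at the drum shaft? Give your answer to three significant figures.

After the belt (158/75): 71.6 × 2.1067 × 0.95 = 143.3 N·m
After the gear mesh (37/60): 143.3 × 0.61667 × 0.98 = 86.598 N·m

86.6 N·m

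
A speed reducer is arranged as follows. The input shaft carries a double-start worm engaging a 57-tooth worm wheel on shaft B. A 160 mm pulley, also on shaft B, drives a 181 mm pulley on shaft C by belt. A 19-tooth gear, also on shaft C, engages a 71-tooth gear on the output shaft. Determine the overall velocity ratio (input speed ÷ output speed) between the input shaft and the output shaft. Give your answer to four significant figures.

120.5

Each stage contributes driven/driver: worm 57/2 = 28.5, belt 181/160 = 1.1313, gear mesh 71/19 = 3.7368.
Overall: 28.5 × 1.1313 × 3.7368 = 120.48.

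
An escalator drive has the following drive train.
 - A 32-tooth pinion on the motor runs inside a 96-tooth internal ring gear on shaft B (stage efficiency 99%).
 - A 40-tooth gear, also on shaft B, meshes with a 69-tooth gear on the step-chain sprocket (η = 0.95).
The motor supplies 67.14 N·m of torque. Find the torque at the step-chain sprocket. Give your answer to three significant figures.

327 N·m

After the internal gear (96/32): 67.14 × 3 × 0.99 = 199.41 N·m
After the gear mesh (69/40): 199.41 × 1.725 × 0.95 = 326.78 N·m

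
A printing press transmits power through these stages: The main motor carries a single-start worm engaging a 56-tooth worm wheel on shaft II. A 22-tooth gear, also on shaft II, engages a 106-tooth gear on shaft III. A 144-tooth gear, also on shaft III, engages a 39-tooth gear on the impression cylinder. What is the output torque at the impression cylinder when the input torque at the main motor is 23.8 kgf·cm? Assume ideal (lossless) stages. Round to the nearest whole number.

1739 kgf·cm

After the worm (56/1): 23.8 × 56 = 1332.8 kgf·cm
After the gear mesh (106/22): 1332.8 × 4.8182 = 6421.7 kgf·cm
After the gear mesh (39/144): 6421.7 × 0.27083 = 1739.2 kgf·cm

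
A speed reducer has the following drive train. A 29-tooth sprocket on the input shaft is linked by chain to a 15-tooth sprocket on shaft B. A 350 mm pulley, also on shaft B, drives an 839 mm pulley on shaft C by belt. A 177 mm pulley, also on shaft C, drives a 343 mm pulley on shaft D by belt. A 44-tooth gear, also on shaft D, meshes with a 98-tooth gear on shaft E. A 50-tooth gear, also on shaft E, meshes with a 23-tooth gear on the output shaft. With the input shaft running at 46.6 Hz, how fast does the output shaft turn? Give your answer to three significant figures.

Chain: ratio = 15/29 = 0.51724, so shaft B turns at 46.6 / 0.51724 = 90.093 Hz.
Belt: ratio = 839/350 = 2.3971, so shaft C turns at 90.093 / 2.3971 = 37.584 Hz.
Belt: ratio = 343/177 = 1.9379, so shaft D turns at 37.584 / 1.9379 = 19.394 Hz.
Gear mesh: ratio = 98/44 = 2.2273, so shaft E turns at 19.394 / 2.2273 = 8.7077 Hz.
Gear mesh: ratio = 23/50 = 0.46, so the output shaft turns at 8.7077 / 0.46 = 18.93 Hz.

18.9 Hz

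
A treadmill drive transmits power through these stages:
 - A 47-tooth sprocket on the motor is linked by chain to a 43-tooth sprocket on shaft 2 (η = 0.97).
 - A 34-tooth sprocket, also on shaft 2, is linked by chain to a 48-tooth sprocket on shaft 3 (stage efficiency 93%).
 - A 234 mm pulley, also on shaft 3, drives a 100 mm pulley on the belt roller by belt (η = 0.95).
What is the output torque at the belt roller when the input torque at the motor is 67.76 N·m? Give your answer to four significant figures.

chain 43/47 = 0.91489 → τ = 67.76·0.91489·0.97 = 60.133 N·m
chain 48/34 = 1.4118 → τ = 60.133·1.4118·0.93 = 78.952 N·m
belt 100/234 = 0.42735 → τ = 78.952·0.42735·0.95 = 32.053 N·m

32.05 N·m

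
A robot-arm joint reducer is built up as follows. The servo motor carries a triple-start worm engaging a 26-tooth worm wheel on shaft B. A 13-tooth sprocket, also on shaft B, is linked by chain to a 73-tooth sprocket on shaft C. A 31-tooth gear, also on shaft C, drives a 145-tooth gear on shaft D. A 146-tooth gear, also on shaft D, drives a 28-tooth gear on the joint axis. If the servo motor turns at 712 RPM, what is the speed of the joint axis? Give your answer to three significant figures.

16.3 RPM

the servo motor → shaft B (worm, 26/3): 712 ÷ 8.6667 = 82.154 RPM
shaft B → shaft C (chain, 73/13): 82.154 ÷ 5.6154 = 14.63 RPM
shaft C → shaft D (gear mesh, 145/31): 14.63 ÷ 4.6774 = 3.1278 RPM
shaft D → the joint axis (gear mesh, 28/146): 3.1278 ÷ 0.19178 = 16.309 RPM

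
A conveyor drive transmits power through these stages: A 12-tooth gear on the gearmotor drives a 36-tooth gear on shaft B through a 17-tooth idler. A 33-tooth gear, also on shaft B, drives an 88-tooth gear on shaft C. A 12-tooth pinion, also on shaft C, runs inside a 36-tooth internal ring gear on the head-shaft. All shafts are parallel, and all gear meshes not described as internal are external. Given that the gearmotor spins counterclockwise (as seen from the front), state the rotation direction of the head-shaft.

the gearmotor → shaft B: driver → idler → driven is 2 external meshes, 2 reversals → CCW.
shaft B → shaft C: external mesh, 1 reversal → CW.
shaft C → the head-shaft: internal mesh, same direction → CW.
3 reversals in total — an odd number — so the head-shaft turns opposite to the gearmotor.

clockwise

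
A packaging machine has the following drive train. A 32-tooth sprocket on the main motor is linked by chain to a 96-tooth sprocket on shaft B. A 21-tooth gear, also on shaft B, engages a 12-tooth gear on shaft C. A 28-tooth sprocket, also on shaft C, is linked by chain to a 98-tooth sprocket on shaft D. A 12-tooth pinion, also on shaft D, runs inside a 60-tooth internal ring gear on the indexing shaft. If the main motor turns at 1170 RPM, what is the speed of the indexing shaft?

39 RPM

Chain: ratio = 96/32 = 3, so shaft B turns at 1170 / 3 = 390 RPM.
Gear mesh: ratio = 12/21 = 0.57143, so shaft C turns at 390 / 0.57143 = 682.5 RPM.
Chain: ratio = 98/28 = 3.5, so shaft D turns at 682.5 / 3.5 = 195 RPM.
Internal gear: ratio = 60/12 = 5, so the indexing shaft turns at 195 / 5 = 39 RPM.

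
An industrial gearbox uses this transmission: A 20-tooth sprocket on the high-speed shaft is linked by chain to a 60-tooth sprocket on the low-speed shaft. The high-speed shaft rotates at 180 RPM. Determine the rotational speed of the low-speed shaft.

the high-speed shaft → the low-speed shaft (chain, 60/20): 180 ÷ 3 = 60 RPM

60 RPM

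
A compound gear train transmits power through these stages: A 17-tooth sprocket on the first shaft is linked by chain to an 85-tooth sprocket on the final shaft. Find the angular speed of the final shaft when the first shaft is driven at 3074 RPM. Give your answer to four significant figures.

the first shaft → the final shaft (chain, 85/17): 3074 ÷ 5 = 614.8 RPM

614.8 RPM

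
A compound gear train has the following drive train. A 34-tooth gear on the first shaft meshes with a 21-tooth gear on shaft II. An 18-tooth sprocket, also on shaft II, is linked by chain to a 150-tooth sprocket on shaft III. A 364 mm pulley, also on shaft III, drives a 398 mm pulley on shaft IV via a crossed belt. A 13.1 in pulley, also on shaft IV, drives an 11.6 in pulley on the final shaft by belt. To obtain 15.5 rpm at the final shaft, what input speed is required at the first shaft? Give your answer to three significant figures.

Overall ratio R = 0.61765 × 8.3333 × 1.0934 × 0.8855 = 4.9834.
Required input speed = output speed × R = 15.5 × 4.9834 = 77.243 rpm.

77.2 rpm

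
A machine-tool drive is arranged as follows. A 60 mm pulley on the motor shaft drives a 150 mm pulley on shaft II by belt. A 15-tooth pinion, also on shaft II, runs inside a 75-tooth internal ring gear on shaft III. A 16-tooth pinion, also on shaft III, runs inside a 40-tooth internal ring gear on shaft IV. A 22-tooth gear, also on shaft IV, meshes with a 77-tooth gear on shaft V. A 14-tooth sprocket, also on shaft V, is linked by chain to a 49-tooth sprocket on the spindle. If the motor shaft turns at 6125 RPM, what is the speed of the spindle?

16 RPM

Belt: ratio = 150/60 = 2.5, so shaft II turns at 6125 / 2.5 = 2450 RPM.
Internal gear: ratio = 75/15 = 5, so shaft III turns at 2450 / 5 = 490 RPM.
Internal gear: ratio = 40/16 = 2.5, so shaft IV turns at 490 / 2.5 = 196 RPM.
Gear mesh: ratio = 77/22 = 3.5, so shaft V turns at 196 / 3.5 = 56 RPM.
Chain: ratio = 49/14 = 3.5, so the spindle turns at 56 / 3.5 = 16 RPM.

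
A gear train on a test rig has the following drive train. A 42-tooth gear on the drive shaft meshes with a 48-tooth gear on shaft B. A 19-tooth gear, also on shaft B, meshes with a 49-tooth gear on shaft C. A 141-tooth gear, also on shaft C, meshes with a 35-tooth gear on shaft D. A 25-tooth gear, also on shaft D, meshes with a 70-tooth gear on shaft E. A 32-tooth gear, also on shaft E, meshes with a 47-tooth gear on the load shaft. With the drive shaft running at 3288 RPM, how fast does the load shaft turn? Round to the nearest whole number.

1093 RPM

gear mesh 48/42 = 1.1429 → 3288/1.1429 = 2877 RPM
gear mesh 49/19 = 2.5789 → 2877/2.5789 = 1115.6 RPM
gear mesh 35/141 = 0.24823 → 1115.6/0.24823 = 4494.2 RPM
gear mesh 70/25 = 2.8 → 4494.2/2.8 = 1605.1 RPM
gear mesh 47/32 = 1.4688 → 1605.1/1.4688 = 1092.8 RPM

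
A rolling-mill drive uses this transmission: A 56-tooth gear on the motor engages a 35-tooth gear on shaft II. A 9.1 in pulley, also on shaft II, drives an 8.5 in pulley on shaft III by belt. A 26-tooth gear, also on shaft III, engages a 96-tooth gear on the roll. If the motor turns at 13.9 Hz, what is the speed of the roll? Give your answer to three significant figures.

Gear mesh: ratio = 35/56 = 0.625, so shaft II turns at 13.9 / 0.625 = 22.24 Hz.
Belt: ratio = 8.5/9.1 = 0.93407, so shaft III turns at 22.24 / 0.93407 = 23.81 Hz.
Gear mesh: ratio = 96/26 = 3.6923, so the roll turns at 23.81 / 3.6923 = 6.4485 Hz.

6.45 Hz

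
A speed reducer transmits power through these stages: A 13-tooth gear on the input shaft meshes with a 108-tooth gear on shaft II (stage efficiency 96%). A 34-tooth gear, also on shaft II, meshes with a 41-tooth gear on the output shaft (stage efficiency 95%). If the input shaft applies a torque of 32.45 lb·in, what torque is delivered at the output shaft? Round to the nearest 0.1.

Gear mesh: ratio = 108/13 = 8.3077; torque at shaft II = 32.45 × 8.3077 × 0.96 = 258.8 lb·in.
Gear mesh: ratio = 41/34 = 1.2059; torque at the output shaft = 258.8 × 1.2059 × 0.95 = 296.48 lb·in.

296.5 lb·in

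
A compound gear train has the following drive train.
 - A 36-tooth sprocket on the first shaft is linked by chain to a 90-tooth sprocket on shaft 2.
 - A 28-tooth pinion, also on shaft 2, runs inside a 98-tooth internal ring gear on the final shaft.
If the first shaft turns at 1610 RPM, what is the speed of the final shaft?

chain 90/36 = 2.5 → 1610/2.5 = 644 RPM
internal gear 98/28 = 3.5 → 644/3.5 = 184 RPM

184 RPM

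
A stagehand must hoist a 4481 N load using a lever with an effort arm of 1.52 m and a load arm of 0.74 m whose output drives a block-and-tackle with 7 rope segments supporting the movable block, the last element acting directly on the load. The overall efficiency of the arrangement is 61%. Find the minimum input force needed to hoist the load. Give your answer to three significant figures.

Lever MA = effort arm / load arm = 1.52/0.74 = 2.0541.
Block-and-tackle MA = number of supporting rope parts = 7.
Combined ideal MA = 2.0541 × 7 = 14.378.
Actual MA = 14.378 × 0.61 = 8.7708.
Effort = load / actual MA = 4481 / 8.7708 = 510.9 N.

511 N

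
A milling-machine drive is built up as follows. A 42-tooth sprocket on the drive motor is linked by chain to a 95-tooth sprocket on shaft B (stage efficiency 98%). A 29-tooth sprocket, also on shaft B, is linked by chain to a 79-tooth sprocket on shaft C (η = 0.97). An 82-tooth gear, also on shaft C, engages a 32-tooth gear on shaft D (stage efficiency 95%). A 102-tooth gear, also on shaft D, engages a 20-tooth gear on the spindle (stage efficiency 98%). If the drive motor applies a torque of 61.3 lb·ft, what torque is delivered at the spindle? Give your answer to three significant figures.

25.6 lb·ft

After the chain (95/42): 61.3 × 2.2619 × 0.98 = 135.88 lb·ft
After the chain (79/29): 135.88 × 2.7241 × 0.97 = 359.06 lb·ft
After the gear mesh (32/82): 359.06 × 0.39024 × 0.95 = 133.11 lb·ft
After the gear mesh (20/102): 133.11 × 0.19608 × 0.98 = 25.579 lb·ft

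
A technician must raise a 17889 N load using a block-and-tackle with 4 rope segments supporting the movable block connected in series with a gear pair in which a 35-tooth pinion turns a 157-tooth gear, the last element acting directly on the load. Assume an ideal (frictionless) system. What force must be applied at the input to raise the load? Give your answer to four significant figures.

Block-and-tackle MA = number of supporting rope parts = 4.
Gear pair MA = 157/35 = 4.4857.
Combined ideal MA = 4 × 4.4857 = 17.943.
Effort = load / MA = 17889 / 17.943 = 997 N.

997.0 N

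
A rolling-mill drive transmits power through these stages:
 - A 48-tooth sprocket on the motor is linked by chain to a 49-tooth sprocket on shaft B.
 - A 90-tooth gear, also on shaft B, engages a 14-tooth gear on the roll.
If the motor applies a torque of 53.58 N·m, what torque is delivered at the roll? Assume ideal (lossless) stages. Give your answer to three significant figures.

8.51 N·m

After the chain (49/48): 53.58 × 1.0208 = 54.696 N·m
After the gear mesh (14/90): 54.696 × 0.15556 = 8.5083 N·m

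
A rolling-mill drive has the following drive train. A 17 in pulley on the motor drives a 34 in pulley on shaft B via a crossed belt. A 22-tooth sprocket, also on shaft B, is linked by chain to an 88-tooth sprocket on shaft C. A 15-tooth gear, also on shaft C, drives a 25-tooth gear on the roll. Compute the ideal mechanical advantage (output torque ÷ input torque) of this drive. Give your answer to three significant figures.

Each stage contributes driven/driver: belt 34/17 = 2, chain 88/22 = 4, gear mesh 25/15 = 1.6667.
Overall: 2 × 4 × 1.6667 = 13.333.

13.3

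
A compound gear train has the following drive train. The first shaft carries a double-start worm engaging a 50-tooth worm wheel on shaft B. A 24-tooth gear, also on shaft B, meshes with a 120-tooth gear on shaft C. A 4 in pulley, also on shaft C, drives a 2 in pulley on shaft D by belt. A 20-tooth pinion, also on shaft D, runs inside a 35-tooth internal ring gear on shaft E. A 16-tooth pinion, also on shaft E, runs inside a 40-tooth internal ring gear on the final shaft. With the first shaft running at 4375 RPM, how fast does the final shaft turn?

Worm: ratio = 50/2 = 25, so shaft B turns at 4375 / 25 = 175 RPM.
Gear mesh: ratio = 120/24 = 5, so shaft C turns at 175 / 5 = 35 RPM.
Belt: ratio = 2/4 = 0.5, so shaft D turns at 35 / 0.5 = 70 RPM.
Internal gear: ratio = 35/20 = 1.75, so shaft E turns at 70 / 1.75 = 40 RPM.
Internal gear: ratio = 40/16 = 2.5, so the final shaft turns at 40 / 2.5 = 16 RPM.

16 RPM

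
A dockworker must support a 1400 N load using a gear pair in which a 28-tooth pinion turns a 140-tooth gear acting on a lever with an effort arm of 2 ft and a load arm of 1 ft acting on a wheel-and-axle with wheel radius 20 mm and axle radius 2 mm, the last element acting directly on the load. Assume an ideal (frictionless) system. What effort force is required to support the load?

Gear pair MA = 140/28 = 5.
Lever MA = effort arm / load arm = 2/1 = 2.
Wheel-and-axle MA = R/r = 20/2 = 10.
Combined ideal MA = 5 × 2 × 10 = 100.
Effort = load / MA = 1400 / 100 = 14 N.

14 N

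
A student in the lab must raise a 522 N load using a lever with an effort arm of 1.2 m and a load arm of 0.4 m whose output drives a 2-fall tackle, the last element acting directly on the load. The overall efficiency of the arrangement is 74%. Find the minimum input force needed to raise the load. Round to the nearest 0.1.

Lever MA = effort arm / load arm = 1.2/0.4 = 3.
Block-and-tackle MA = number of supporting rope parts = 2.
Combined ideal MA = 3 × 2 = 6.
Actual MA = 6 × 0.74 = 4.44.
Effort = load / actual MA = 522 / 4.44 = 117.57 N.

117.6 N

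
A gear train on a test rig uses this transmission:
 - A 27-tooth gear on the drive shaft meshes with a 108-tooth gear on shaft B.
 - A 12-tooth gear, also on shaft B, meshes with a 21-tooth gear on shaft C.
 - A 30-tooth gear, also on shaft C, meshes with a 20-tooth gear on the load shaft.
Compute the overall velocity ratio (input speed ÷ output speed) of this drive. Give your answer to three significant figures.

Each stage contributes driven/driver: gear mesh 108/27 = 4, gear mesh 21/12 = 1.75, gear mesh 20/30 = 0.66667.
Overall: 4 × 1.75 × 0.66667 = 4.6667.

4.67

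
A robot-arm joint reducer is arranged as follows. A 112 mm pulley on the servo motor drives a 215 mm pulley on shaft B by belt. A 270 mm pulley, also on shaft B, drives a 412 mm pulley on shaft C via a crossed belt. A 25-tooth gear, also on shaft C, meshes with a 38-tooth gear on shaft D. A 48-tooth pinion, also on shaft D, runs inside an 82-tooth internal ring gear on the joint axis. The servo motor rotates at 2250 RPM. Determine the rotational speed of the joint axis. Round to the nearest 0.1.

Belt: ratio = 215/112 = 1.9196, so shaft B turns at 2250 / 1.9196 = 1172.1 RPM.
Belt: ratio = 412/270 = 1.5259, so shaft C turns at 1172.1 / 1.5259 = 768.12 RPM.
Gear mesh: ratio = 38/25 = 1.52, so shaft D turns at 768.12 / 1.52 = 505.34 RPM.
Internal gear: ratio = 82/48 = 1.7083, so the joint axis turns at 505.34 / 1.7083 = 295.81 RPM.

295.8 RPM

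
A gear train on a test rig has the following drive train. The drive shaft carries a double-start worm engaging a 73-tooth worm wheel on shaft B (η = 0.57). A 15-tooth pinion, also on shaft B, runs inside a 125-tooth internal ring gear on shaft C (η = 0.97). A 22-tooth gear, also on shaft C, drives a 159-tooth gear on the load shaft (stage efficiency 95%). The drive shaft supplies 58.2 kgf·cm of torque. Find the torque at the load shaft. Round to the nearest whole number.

worm 73/2 = 36.5 → τ = 58.2·36.5·0.57 = 1210.9 kgf·cm
internal gear 125/15 = 8.3333 → τ = 1210.9·8.3333·0.97 = 9787.7 kgf·cm
gear mesh 159/22 = 7.2273 → τ = 9787.7·7.2273·0.95 = 67202 kgf·cm

67202 kgf·cm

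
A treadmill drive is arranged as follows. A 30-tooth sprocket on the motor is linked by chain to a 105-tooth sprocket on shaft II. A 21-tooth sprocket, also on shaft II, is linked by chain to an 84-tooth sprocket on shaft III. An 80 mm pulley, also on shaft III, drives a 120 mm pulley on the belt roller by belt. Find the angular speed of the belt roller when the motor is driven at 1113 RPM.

the motor → shaft II (chain, 105/30): 1113 ÷ 3.5 = 318 RPM
shaft II → shaft III (chain, 84/21): 318 ÷ 4 = 79.5 RPM
shaft III → the belt roller (belt, 120/80): 79.5 ÷ 1.5 = 53 RPM

53 RPM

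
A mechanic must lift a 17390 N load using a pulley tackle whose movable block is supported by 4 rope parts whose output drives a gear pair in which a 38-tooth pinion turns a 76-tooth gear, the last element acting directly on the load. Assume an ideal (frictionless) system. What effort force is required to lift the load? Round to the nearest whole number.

Block-and-tackle MA = number of supporting rope parts = 4.
Gear pair MA = 76/38 = 2.
Combined ideal MA = 4 × 2 = 8.
Effort = load / MA = 17390 / 8 = 2173.8 N.

2174 N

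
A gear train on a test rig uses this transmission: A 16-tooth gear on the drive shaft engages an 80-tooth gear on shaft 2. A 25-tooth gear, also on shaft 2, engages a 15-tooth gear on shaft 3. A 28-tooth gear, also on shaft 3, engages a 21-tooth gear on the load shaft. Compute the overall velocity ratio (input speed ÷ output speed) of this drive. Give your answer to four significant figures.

2.250

Each stage contributes driven/driver: gear mesh 80/16 = 5, gear mesh 15/25 = 0.6, gear mesh 21/28 = 0.75.
Overall: 5 × 0.6 × 0.75 = 2.25.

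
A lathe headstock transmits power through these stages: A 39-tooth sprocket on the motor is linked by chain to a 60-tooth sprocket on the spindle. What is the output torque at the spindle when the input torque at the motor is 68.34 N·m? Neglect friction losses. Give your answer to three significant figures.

105 N·m

Chain: ratio = 60/39 = 1.5385; torque at the spindle = 68.34 × 1.5385 = 105.14 N·m.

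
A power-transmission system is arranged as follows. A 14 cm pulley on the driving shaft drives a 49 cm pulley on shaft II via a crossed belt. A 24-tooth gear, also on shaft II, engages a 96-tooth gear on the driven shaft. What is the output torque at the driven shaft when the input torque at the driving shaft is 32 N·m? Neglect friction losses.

belt 49/14 = 3.5 → τ = 32·3.5 = 112 N·m
gear mesh 96/24 = 4 → τ = 112·4 = 448 N·m

448 N·m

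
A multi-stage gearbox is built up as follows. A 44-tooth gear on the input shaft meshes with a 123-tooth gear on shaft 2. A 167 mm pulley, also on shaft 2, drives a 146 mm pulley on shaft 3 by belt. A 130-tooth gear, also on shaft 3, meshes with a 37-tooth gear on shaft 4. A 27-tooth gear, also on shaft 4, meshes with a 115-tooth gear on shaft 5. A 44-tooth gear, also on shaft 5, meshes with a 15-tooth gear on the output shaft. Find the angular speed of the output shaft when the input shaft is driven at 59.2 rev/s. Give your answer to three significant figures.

the input shaft → shaft 2 (gear mesh, 123/44): 59.2 ÷ 2.7955 = 21.177 rev/s
shaft 2 → shaft 3 (belt, 146/167): 21.177 ÷ 0.87425 = 24.223 rev/s
shaft 3 → shaft 4 (gear mesh, 37/130): 24.223 ÷ 0.28462 = 85.109 rev/s
shaft 4 → shaft 5 (gear mesh, 115/27): 85.109 ÷ 4.2593 = 19.982 rev/s
shaft 5 → the output shaft (gear mesh, 15/44): 19.982 ÷ 0.34091 = 58.614 rev/s

58.6 rev/s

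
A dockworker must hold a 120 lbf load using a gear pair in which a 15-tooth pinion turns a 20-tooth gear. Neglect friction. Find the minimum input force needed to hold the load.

90 lbf

Gear pair MA = 20/15 = 1.3333.
Effort = load / MA = 120 / 1.3333 = 90 lbf.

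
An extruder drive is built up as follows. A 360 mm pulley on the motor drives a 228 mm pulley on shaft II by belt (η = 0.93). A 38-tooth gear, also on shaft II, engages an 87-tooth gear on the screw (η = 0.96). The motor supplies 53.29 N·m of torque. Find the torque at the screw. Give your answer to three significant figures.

69.0 N·m

belt 228/360 = 0.63333 → τ = 53.29·0.63333·0.93 = 31.388 N·m
gear mesh 87/38 = 2.2895 → τ = 31.388·2.2895·0.96 = 68.987 N·m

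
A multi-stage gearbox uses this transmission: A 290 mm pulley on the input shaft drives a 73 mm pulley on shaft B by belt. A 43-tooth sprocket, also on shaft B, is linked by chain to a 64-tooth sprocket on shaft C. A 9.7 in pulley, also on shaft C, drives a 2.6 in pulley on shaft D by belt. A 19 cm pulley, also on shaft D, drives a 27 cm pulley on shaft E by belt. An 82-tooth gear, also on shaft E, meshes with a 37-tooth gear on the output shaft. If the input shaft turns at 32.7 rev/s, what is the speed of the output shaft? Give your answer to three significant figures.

508 rev/s

the input shaft → shaft B (belt, 73/290): 32.7 ÷ 0.25172 = 129.9 rev/s
shaft B → shaft C (chain, 64/43): 129.9 ÷ 1.4884 = 87.279 rev/s
shaft C → shaft D (belt, 2.6/9.7): 87.279 ÷ 0.26804 = 325.62 rev/s
shaft D → shaft E (belt, 27/19): 325.62 ÷ 1.4211 = 229.14 rev/s
shaft E → the output shaft (gear mesh, 37/82): 229.14 ÷ 0.45122 = 507.82 rev/s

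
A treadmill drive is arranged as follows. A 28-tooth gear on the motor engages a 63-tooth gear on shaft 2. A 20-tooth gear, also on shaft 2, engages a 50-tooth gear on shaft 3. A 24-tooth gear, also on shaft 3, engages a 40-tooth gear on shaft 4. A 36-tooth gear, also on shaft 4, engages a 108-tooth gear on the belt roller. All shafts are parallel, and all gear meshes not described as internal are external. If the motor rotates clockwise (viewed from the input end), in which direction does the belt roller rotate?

clockwise

the motor → shaft 2: external mesh, 1 reversal → CCW.
shaft 2 → shaft 3: external mesh, 1 reversal → CW.
shaft 3 → shaft 4: external mesh, 1 reversal → CCW.
shaft 4 → the belt roller: external mesh, 1 reversal → CW.
4 reversals in total — an even number — so the belt roller turns the same way as the motor.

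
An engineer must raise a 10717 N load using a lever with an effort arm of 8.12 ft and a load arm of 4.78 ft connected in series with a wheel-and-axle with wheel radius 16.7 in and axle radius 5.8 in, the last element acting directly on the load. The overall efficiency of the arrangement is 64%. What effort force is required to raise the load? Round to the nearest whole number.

3424 N

Lever MA = effort arm / load arm = 8.12/4.78 = 1.6987.
Wheel-and-axle MA = R/r = 16.7/5.8 = 2.8793.
Combined ideal MA = 1.6987 × 2.8793 = 4.8912.
Actual MA = 4.8912 × 0.64 = 3.1304.
Effort = load / actual MA = 10717 / 3.1304 = 3423.5 N.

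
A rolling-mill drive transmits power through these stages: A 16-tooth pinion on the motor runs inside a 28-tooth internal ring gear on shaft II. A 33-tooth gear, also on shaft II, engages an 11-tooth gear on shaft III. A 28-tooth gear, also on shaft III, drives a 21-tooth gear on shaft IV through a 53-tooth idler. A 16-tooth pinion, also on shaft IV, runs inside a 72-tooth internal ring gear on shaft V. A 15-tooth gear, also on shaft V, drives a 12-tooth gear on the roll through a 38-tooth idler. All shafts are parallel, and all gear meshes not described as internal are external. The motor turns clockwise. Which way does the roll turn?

counterclockwise

the motor → shaft II: internal mesh, same direction → CW.
shaft II → shaft III: external mesh, 1 reversal → CCW.
shaft III → shaft IV: driver → idler → driven is 2 external meshes, 2 reversals → CCW.
shaft IV → shaft V: internal mesh, same direction → CCW.
shaft V → the roll: driver → idler → driven is 2 external meshes, 2 reversals → CCW.
5 reversals in total — an odd number — so the roll turns opposite to the motor.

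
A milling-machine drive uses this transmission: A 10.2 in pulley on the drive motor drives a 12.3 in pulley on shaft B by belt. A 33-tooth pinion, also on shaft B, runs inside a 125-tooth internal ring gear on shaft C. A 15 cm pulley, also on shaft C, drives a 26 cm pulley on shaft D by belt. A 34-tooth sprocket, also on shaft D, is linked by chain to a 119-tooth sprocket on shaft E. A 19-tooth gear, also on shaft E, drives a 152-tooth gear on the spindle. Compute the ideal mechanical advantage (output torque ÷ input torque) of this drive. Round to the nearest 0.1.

Each stage contributes driven/driver: belt 12.3/10.2 = 1.2059, internal gear 125/33 = 3.7879, belt 26/15 = 1.7333, chain 119/34 = 3.5, gear mesh 152/19 = 8.
Overall: 1.2059 × 3.7879 × 1.7333 × 3.5 × 8 = 221.69.

221.7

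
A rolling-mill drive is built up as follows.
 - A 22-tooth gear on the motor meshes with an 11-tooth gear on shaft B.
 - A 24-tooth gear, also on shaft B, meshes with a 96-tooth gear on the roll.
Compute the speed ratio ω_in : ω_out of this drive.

Each stage contributes driven/driver: gear mesh 11/22 = 0.5, gear mesh 96/24 = 4.
Overall: 0.5 × 4 = 2.

2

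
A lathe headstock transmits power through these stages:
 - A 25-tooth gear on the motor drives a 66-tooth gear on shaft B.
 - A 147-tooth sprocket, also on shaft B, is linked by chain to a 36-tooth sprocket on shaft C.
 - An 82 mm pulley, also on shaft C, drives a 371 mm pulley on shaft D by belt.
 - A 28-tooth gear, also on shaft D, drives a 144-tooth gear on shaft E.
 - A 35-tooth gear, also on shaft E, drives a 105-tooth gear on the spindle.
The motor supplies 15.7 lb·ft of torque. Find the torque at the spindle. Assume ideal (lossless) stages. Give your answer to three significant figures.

709 lb·ft

gear mesh 66/25 = 2.64 → τ = 15.7·2.64 = 41.448 lb·ft
chain 36/147 = 0.2449 → τ = 41.448·0.2449 = 10.151 lb·ft
belt 371/82 = 4.5244 → τ = 10.151·4.5244 = 45.925 lb·ft
gear mesh 144/28 = 5.1429 → τ = 45.925·5.1429 = 236.19 lb·ft
gear mesh 105/35 = 3 → τ = 236.19·3 = 708.56 lb·ft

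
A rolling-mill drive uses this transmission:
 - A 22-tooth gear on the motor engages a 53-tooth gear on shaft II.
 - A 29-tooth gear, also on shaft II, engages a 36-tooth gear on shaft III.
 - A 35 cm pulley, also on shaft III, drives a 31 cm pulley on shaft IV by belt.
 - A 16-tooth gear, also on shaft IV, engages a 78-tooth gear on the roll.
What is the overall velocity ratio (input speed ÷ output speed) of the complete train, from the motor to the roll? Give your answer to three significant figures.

Each stage contributes driven/driver: gear mesh 53/22 = 2.4091, gear mesh 36/29 = 1.2414, belt 31/35 = 0.88571, gear mesh 78/16 = 4.875.
Overall: 2.4091 × 1.2414 × 0.88571 × 4.875 = 12.913.

12.9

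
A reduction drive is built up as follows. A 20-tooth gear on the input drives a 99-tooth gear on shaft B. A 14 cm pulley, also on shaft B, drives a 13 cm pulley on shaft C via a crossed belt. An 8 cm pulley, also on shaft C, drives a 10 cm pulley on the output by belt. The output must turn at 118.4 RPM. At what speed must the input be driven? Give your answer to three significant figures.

680 RPM

Overall ratio R = 4.95 × 0.92857 × 1.25 = 5.7455.
Required input speed = output speed × R = 118.4 × 5.7455 = 680.27 RPM.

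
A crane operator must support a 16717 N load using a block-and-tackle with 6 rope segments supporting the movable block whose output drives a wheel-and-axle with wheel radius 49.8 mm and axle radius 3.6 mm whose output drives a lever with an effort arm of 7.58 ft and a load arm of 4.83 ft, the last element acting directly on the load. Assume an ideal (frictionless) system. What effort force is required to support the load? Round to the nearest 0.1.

Block-and-tackle MA = number of supporting rope parts = 6.
Wheel-and-axle MA = R/r = 49.8/3.6 = 13.833.
Lever MA = effort arm / load arm = 7.58/4.83 = 1.5694.
Combined ideal MA = 6 × 13.833 × 1.5694 = 130.26.
Effort = load / MA = 16717 / 130.26 = 128.34 N.

128.3 N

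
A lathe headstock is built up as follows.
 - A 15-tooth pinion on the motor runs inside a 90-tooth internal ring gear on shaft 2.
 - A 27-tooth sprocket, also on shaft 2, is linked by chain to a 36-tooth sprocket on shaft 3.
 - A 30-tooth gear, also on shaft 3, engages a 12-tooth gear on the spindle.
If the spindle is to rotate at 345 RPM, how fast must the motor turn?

1104 RPM

Overall ratio R = 6 × 1.3333 × 0.4 = 3.2.
Required input speed = output speed × R = 345 × 3.2 = 1104 RPM.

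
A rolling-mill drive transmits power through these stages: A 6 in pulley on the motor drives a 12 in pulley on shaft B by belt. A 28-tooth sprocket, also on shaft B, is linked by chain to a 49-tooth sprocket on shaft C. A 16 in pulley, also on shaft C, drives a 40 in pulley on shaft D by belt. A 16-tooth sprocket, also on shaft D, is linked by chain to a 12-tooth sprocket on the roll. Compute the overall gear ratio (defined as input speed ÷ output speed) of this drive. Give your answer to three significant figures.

6.56

Each stage contributes driven/driver: belt 12/6 = 2, chain 49/28 = 1.75, belt 40/16 = 2.5, chain 12/16 = 0.75.
Overall: 2 × 1.75 × 2.5 × 0.75 = 6.5625.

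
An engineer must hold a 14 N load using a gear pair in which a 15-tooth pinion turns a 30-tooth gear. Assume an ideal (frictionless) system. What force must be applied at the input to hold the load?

7 N

Gear pair MA = 30/15 = 2.
Effort = load / MA = 14 / 2 = 7 N.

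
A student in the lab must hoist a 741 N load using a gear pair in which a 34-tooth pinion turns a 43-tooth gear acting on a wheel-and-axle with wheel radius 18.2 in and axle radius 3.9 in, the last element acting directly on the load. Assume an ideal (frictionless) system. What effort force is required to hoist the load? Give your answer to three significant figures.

126 N

Gear pair MA = 43/34 = 1.2647.
Wheel-and-axle MA = R/r = 18.2/3.9 = 4.6667.
Combined ideal MA = 1.2647 × 4.6667 = 5.902.
Effort = load / MA = 741 / 5.902 = 125.55 N.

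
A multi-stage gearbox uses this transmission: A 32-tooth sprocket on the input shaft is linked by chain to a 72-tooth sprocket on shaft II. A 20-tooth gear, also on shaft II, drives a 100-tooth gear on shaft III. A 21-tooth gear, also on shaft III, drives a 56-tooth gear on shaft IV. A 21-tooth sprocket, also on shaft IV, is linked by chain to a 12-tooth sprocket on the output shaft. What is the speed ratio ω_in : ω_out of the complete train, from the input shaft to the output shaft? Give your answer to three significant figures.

Each stage contributes driven/driver: chain 72/32 = 2.25, gear mesh 100/20 = 5, gear mesh 56/21 = 2.6667, chain 12/21 = 0.57143.
Overall: 2.25 × 5 × 2.6667 × 0.57143 = 17.143.

17.1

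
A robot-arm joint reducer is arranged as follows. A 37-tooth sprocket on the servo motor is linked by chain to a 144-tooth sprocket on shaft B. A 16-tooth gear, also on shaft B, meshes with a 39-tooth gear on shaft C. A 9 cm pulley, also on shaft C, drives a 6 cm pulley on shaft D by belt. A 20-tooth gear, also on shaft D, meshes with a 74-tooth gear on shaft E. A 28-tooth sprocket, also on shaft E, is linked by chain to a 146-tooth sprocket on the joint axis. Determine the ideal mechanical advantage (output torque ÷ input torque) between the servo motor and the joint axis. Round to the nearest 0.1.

122.0

Each stage contributes driven/driver: chain 144/37 = 3.8919, gear mesh 39/16 = 2.4375, belt 6/9 = 0.66667, gear mesh 74/20 = 3.7, chain 146/28 = 5.2143.
Overall: 3.8919 × 2.4375 × 0.66667 × 3.7 × 5.2143 = 122.01.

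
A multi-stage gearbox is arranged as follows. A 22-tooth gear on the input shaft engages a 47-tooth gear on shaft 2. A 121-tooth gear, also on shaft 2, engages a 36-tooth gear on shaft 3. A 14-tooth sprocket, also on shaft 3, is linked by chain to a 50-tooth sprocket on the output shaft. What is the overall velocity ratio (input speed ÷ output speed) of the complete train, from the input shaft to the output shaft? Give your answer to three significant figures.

2.27

Each stage contributes driven/driver: gear mesh 47/22 = 2.1364, gear mesh 36/121 = 0.29752, chain 50/14 = 3.5714.
Overall: 2.1364 × 0.29752 × 3.5714 = 2.27.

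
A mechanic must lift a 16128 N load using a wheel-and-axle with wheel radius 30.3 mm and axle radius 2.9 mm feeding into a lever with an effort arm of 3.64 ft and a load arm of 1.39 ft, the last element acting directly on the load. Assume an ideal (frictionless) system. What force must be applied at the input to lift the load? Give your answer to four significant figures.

589.5 N

Wheel-and-axle MA = R/r = 30.3/2.9 = 10.448.
Lever MA = effort arm / load arm = 3.64/1.39 = 2.6187.
Combined ideal MA = 10.448 × 2.6187 = 27.361.
Effort = load / MA = 16128 / 27.361 = 589.45 N.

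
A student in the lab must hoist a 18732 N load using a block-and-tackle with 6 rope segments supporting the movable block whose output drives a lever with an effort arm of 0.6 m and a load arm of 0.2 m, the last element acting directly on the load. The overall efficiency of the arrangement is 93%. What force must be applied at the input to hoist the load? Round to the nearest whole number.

Block-and-tackle MA = number of supporting rope parts = 6.
Lever MA = effort arm / load arm = 0.6/0.2 = 3.
Combined ideal MA = 6 × 3 = 18.
Actual MA = 18 × 0.93 = 16.74.
Effort = load / actual MA = 18732 / 16.74 = 1119 N.

1119 N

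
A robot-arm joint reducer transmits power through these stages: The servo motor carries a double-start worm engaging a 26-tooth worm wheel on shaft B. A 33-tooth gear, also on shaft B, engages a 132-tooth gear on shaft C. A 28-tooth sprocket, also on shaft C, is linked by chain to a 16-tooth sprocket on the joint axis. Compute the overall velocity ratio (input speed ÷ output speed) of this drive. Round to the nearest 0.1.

Each stage contributes driven/driver: worm 26/2 = 13, gear mesh 132/33 = 4, chain 16/28 = 0.57143.
Overall: 13 × 4 × 0.57143 = 29.714.

29.7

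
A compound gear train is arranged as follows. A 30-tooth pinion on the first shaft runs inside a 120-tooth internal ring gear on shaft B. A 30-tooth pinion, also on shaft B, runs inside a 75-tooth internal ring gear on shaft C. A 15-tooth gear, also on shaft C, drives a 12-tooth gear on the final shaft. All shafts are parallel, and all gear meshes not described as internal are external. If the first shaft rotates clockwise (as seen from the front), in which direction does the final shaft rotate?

the first shaft → shaft B: internal mesh, same direction → CW.
shaft B → shaft C: internal mesh, same direction → CW.
shaft C → the final shaft: external mesh, 1 reversal → CCW.
1 reversal in total — an odd number — so the final shaft turns opposite to the first shaft.

counterclockwise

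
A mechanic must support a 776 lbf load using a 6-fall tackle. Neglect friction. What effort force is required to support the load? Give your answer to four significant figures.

Block-and-tackle MA = number of supporting rope parts = 6.
Effort = load / MA = 776 / 6 = 129.33 lbf.

129.3 lbf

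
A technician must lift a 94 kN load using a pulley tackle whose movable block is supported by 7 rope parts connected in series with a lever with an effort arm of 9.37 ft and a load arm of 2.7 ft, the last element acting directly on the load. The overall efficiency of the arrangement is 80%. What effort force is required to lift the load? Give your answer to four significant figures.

Block-and-tackle MA = number of supporting rope parts = 7.
Lever MA = effort arm / load arm = 9.37/2.7 = 3.4704.
Combined ideal MA = 7 × 3.4704 = 24.293.
Actual MA = 24.293 × 0.80 = 19.434.
Effort = load / actual MA = 94 / 19.434 = 4.8369 kN.

4.837 kN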